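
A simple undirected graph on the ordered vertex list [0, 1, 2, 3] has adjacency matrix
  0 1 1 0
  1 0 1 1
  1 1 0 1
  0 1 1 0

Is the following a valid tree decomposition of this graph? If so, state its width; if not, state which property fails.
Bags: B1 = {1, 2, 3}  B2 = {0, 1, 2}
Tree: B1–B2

Yes; width 2.

Checking the three conditions: (i) the bags cover all of {0, 1, 2, 3}; (ii) for each edge, some bag contains both endpoints; (iii) the bags containing any fixed vertex form a subtree. All hold, so the decomposition is valid with width 3 − 1 = 2.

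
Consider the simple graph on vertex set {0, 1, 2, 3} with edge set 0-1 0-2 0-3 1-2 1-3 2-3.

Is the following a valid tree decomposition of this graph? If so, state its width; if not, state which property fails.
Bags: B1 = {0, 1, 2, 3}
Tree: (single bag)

Vertex coverage: the bags together contain {0, 1, 2, 3}, the full vertex set. Edge coverage: each edge of G has both endpoints in at least one bag. Running intersection: for every vertex, the bags containing it form a connected subtree. All three properties hold, so this is a valid tree decomposition of width max|bag| − 1 = 3, and hence tw(G) ≤ 3.

Yes; width 3.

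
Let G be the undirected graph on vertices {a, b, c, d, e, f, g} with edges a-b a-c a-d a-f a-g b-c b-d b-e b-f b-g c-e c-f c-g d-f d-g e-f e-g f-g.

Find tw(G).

4

A width-4 tree decomposition is:
Bags: B1 = {a, b, d, f, g}  B2 = {a, b, c, f, g}  B3 = {b, c, e, f, g}
Tree: B1–B2, B2–B3
Each bag holds 5 vertices, so the decomposition has width 4, which upper-bounds the treewidth. On the other hand G contains the 5-clique {a, b, d, f, g}. A clique must lie in a single bag of any decomposition, so no decomposition can have width below 4. Therefore the treewidth is 4.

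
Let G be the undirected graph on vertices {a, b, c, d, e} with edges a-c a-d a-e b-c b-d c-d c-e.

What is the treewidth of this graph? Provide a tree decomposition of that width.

Each bag holds 3 vertices, so the decomposition has width 2, which upper-bounds the treewidth. On the other hand G contains the 3-clique {a, c, d}. A clique must lie in a single bag of any decomposition, so no decomposition can have width below 2. Therefore the treewidth is 2.

Treewidth 2.
Bags: B1 = {b, c, d}  B2 = {a, c, d}  B3 = {a, c, e}
Tree: B1–B2, B2–B3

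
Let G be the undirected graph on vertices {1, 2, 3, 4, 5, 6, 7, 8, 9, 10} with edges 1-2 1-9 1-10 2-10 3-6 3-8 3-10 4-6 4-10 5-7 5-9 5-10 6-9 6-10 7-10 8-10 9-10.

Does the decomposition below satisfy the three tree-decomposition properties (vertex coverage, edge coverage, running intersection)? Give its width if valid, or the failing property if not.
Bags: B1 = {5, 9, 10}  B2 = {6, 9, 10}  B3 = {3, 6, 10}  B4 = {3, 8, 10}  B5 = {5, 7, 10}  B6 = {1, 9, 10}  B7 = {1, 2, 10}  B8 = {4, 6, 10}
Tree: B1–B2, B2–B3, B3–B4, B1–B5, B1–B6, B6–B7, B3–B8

Yes; width 2.

Every vertex of G appears in some bag (union = {1, 2, 3, 4, 5, 6, 7, 8, 9, 10}); every edge is covered by a bag; and for each vertex v the set of bags containing v is connected in the bag tree. The decomposition is therefore valid. The largest bag has 3 vertices, so the width is 2.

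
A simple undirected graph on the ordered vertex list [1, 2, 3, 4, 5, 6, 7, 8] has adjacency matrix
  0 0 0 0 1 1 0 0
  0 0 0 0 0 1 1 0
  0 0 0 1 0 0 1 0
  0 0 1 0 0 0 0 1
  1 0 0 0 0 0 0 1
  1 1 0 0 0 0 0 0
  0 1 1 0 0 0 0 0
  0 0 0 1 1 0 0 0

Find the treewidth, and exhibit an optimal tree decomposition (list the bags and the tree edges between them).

Treewidth 2.
Bags: B1 = {1, 5, 8}  B2 = {1, 6, 8}  B3 = {2, 6, 8}  B4 = {2, 7, 8}  B5 = {3, 7, 8}  B6 = {3, 4, 8}
Tree: B1–B2, B2–B3, B3–B4, B4–B5, B5–B6

The largest bag has 3 vertices, giving width 2; this decomposition certifies tw(G) ≤ 2. For the lower bound, G contains the cycle 8–5–1–6–2–7–3–4–8, so G is not a forest; only forests have treewidth ≤ 1, hence tw(G) ≥ 2. The upper and lower bounds meet at 2, so that is the treewidth.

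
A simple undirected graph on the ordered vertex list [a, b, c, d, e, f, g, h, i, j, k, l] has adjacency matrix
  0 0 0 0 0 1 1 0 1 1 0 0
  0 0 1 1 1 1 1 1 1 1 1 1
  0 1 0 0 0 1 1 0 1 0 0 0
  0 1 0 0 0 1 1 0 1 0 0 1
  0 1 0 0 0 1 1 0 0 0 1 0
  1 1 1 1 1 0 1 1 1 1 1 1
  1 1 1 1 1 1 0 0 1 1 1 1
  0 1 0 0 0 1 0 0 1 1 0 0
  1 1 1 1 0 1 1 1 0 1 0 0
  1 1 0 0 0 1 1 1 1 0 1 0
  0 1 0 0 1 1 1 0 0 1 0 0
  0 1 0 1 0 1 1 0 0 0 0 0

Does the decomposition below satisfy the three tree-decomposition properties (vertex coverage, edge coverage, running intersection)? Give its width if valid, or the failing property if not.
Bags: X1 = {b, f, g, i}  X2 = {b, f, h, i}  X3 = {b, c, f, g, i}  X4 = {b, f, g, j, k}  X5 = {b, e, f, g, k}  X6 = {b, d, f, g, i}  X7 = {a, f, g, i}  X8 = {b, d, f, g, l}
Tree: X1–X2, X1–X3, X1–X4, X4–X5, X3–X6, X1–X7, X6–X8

No — edge (j,i) lies in no bag.

A tree decomposition must satisfy three properties: every vertex lies in some bag; for every edge, both endpoints lie together in some bag; and for every vertex, the bags containing it form a connected subtree. Here edge (j,i) lies in no bag, so the decomposition is invalid.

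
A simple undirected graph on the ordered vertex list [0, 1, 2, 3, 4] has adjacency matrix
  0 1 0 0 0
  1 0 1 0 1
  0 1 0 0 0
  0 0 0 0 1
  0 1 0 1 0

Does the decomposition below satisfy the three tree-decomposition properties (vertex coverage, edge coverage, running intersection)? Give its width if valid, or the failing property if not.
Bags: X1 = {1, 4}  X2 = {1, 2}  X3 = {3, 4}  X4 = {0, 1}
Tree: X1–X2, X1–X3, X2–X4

Checking the three conditions: (i) the bags cover all of {0, 1, 2, 3, 4}; (ii) for each edge, some bag contains both endpoints; (iii) the bags containing any fixed vertex form a subtree. All hold, so the decomposition is valid with width 2 − 1 = 1.

Yes; width 1.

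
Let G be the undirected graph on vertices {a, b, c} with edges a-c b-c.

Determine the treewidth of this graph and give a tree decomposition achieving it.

Treewidth 1.
One such decomposition:
Bags: B1 = {b, c}  B2 = {a, c}
Tree: B1–B2

Every bag has size at most 2, so the width is 2 − 1 = 1 and tw(G) ≤ 1. Any graph with an edge has treewidth ≥ 1, and G has the edge b–c. Therefore the treewidth is 1.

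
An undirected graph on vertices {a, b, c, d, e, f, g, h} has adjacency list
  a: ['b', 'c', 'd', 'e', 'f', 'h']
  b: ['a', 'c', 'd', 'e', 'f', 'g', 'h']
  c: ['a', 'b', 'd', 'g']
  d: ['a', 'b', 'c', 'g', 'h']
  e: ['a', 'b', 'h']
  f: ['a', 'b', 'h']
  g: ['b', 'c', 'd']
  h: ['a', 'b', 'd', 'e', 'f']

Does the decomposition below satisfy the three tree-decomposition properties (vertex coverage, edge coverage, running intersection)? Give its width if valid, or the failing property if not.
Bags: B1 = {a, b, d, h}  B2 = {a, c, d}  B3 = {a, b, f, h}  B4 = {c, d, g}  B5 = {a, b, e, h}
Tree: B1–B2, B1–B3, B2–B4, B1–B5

A tree decomposition must satisfy three properties: every vertex lies in some bag; for every edge, both endpoints lie together in some bag; and for every vertex, the bags containing it form a connected subtree. Here edge (b,c) lies in no bag, so the decomposition is invalid.

No — edge (b,c) lies in no bag.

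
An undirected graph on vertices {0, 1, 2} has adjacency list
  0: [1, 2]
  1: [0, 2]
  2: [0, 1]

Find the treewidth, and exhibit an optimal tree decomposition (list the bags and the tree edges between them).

With just one bag of size 3, the width is 3 − 1 = 2, so tw(G) ≤ 2. For the lower bound, the 3 vertices {0, 1, 2} are pairwise adjacent, and any tree decomposition puts a clique entirely inside one bag — forcing width ≥ 2. The upper and lower bounds meet at 2, so that is the treewidth.

Treewidth 2.
One optimal decomposition is:
Bags: B1 = {0, 1, 2}
Tree: (single bag)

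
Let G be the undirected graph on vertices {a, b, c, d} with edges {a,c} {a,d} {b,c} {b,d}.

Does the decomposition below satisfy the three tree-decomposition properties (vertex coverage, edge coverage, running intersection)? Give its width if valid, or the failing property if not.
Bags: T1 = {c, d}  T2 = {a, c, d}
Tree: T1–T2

A tree decomposition must satisfy three properties: every vertex lies in some bag; for every edge, both endpoints lie together in some bag; and for every vertex, the bags containing it form a connected subtree. Here vertex b appears in no bag, so the decomposition is invalid.

No — vertex b appears in no bag.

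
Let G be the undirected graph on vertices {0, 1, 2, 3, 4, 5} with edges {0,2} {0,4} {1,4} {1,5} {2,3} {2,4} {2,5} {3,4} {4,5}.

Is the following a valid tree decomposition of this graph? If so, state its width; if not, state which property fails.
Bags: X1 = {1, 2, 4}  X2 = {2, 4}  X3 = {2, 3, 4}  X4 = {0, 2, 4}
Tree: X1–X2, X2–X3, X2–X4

No — vertex 5 appears in no bag.

A tree decomposition must satisfy three properties: every vertex lies in some bag; for every edge, both endpoints lie together in some bag; and for every vertex, the bags containing it form a connected subtree. Here vertex 5 appears in no bag, so the decomposition is invalid.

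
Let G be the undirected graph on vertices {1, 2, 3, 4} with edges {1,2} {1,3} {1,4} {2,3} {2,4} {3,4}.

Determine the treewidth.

A width-3 tree decomposition is:
Bags: B1 = {1, 2, 3, 4}
Tree: (single bag)
A single bag containing all 4 vertices is trivially a valid decomposition of width 3. On the other hand G contains the 4-clique {1, 2, 3, 4}. A clique must lie in a single bag of any decomposition, so no decomposition can have width below 3. Hence tw(G) = 3 exactly.

3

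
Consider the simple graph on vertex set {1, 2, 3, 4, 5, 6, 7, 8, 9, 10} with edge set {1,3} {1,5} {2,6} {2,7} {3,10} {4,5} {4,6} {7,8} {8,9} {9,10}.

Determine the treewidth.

2

A width-2 tree decomposition is:
Bags: B1 = {1, 3, 5}  B2 = {3, 4, 5}  B3 = {3, 4, 6}  B4 = {2, 3, 6}  B5 = {2, 3, 7}  B6 = {3, 7, 8}  B7 = {3, 8, 9}  B8 = {3, 9, 10}
Tree: B1–B2, B2–B3, B3–B4, B4–B5, B5–B6, B6–B7, B7–B8
The largest bag has 3 vertices, giving width 2; this decomposition certifies tw(G) ≤ 2. The edges 3–1–5–4–6–2–7–8–9–10–3 form a cycle, so G is not a tree and its treewidth is at least 2. Therefore the treewidth is 2.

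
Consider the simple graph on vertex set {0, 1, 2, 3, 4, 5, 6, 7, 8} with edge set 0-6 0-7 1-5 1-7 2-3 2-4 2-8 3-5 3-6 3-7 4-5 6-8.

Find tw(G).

3

A width-3 tree decomposition is:
Bags: B1 = {0, 2, 6, 8}  B2 = {0, 2, 3, 6}  B3 = {0, 2, 3, 7}  B4 = {2, 3, 4, 7}  B5 = {3, 4, 5, 7}  B6 = {1, 4, 5, 7}
Tree: B1–B2, B2–B3, B3–B4, B4–B5, B5–B6
Every bag has size at most 4, so the width is 4 − 1 = 3 and tw(G) ≤ 3. For the lower bound: the 4 vertex sets {0,6,8}, {2}, {3}, {1,4,5,7} are disjoint, each induces a connected subgraph, and every pair is joined by at least one edge of G. Contracting each set to a single vertex therefore yields K_{4} as a minor, and since treewidth is minor-monotone, tw(G) ≥ tw(K_{4}) = 3. Combining the bounds, tw(G) = 3.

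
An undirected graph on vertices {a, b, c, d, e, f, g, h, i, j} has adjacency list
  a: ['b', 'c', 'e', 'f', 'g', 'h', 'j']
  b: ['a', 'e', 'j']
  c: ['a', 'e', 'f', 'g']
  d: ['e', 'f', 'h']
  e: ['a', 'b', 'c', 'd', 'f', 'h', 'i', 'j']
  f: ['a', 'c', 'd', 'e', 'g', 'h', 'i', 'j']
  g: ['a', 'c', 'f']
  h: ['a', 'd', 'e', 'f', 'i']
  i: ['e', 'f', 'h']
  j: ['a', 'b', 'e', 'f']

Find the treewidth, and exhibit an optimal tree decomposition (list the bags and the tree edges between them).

Treewidth 3.
One optimal decomposition is:
Bags: B1 = {e, f, h, i}  B2 = {d, e, f, h}  B3 = {a, e, f, h}  B4 = {a, e, f, j}  B5 = {a, b, e, j}  B6 = {a, c, e, f}  B7 = {a, c, f, g}
Tree: B1–B2, B2–B3, B3–B4, B4–B5, B3–B6, B6–B7

The largest bag has 4 vertices, giving width 3; this decomposition certifies tw(G) ≤ 3. For the lower bound, the 4 vertices {a, c, f, g} are pairwise adjacent, and any tree decomposition puts a clique entirely inside one bag — forcing width ≥ 3. Combining the bounds, tw(G) = 3.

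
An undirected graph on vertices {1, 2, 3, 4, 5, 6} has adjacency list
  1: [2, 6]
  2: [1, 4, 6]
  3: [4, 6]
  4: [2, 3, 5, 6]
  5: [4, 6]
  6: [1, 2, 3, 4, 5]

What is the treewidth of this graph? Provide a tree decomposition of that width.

Treewidth 2.
One such decomposition:
Bags: B1 = {3, 4, 6}  B2 = {2, 4, 6}  B3 = {4, 5, 6}  B4 = {1, 2, 6}
Tree: B1–B2, B2–B3, B2–B4

The largest bag has 3 vertices, giving width 2; this decomposition certifies tw(G) ≤ 2. For the lower bound, the 3 vertices {1, 2, 6} are pairwise adjacent, and any tree decomposition puts a clique entirely inside one bag — forcing width ≥ 2. The upper and lower bounds meet at 2, so that is the treewidth.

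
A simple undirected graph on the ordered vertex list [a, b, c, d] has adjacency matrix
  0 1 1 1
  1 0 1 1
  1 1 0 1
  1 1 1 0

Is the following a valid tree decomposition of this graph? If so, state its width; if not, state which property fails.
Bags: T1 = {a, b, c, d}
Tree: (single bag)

Yes; width 3.

Vertex coverage: the bags together contain {a, b, c, d}, the full vertex set. Edge coverage: each edge of G has both endpoints in at least one bag. Running intersection: for every vertex, the bags containing it form a connected subtree. All three properties hold, so this is a valid tree decomposition of width max|bag| − 1 = 3, and hence tw(G) ≤ 3.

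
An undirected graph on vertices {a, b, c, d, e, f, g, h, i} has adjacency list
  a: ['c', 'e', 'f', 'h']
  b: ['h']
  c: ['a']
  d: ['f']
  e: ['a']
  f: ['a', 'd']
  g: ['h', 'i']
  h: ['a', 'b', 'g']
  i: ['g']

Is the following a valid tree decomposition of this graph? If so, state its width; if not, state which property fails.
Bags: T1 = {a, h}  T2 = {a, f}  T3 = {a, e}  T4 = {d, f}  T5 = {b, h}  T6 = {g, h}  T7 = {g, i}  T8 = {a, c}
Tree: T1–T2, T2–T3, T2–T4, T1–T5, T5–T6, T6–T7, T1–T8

Checking the three conditions: (i) the bags cover all of {a, b, c, d, e, f, g, h, i}; (ii) for each edge, some bag contains both endpoints; (iii) the bags containing any fixed vertex form a subtree. All hold, so the decomposition is valid with width 2 − 1 = 1.

Yes; width 1.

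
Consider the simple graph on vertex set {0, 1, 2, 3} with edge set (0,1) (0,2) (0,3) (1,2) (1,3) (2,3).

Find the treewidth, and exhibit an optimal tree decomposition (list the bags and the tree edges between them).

Treewidth 3.
One optimal decomposition is:
Bags: B1 = {0, 1, 2, 3}
Tree: (single bag)

With just one bag of size 4, the width is 4 − 1 = 3, so tw(G) ≤ 3. Conversely, {0, 1, 2, 3} is a clique of size 4, and the vertices of any clique must share a bag in every tree decomposition; so some bag has ≥ 4 vertices and tw(G) ≥ 3. The upper and lower bounds meet at 3, so that is the treewidth.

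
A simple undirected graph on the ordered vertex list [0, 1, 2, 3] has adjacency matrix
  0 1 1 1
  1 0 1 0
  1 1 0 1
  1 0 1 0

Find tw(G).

2

A width-2 tree decomposition is:
Bags: B1 = {0, 2, 3}  B2 = {0, 1, 2}
Tree: B1–B2
The largest bag has 3 vertices, giving width 2; this decomposition certifies tw(G) ≤ 2. For the lower bound, the 3 vertices {0, 1, 2} are pairwise adjacent, and any tree decomposition puts a clique entirely inside one bag — forcing width ≥ 2. The upper and lower bounds meet at 2, so that is the treewidth.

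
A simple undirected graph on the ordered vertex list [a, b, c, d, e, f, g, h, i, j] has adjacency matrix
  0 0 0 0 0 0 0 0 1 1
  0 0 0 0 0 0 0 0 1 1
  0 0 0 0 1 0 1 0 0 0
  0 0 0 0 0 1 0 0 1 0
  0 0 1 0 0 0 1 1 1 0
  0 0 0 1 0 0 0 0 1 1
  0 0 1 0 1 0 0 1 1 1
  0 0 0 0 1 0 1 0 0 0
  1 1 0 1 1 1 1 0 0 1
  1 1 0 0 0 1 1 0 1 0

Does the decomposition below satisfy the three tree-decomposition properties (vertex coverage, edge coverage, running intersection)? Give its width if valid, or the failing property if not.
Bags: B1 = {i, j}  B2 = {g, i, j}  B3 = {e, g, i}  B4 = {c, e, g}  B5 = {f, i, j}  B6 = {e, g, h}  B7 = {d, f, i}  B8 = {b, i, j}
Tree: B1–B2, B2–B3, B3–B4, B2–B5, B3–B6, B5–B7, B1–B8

A tree decomposition must satisfy three properties: every vertex lies in some bag; for every edge, both endpoints lie together in some bag; and for every vertex, the bags containing it form a connected subtree. Here vertex a appears in no bag, so the decomposition is invalid.

No — vertex a appears in no bag.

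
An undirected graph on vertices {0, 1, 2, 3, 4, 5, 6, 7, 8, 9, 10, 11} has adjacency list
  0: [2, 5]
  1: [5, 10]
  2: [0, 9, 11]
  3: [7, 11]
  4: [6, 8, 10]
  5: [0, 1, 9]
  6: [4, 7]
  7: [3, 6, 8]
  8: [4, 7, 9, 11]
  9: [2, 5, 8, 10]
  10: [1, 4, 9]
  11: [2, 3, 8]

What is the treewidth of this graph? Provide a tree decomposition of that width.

Treewidth 3.
One such decomposition:
Bags: B1 = {0, 1, 5, 10}  B2 = {0, 5, 9, 10}  B3 = {0, 2, 9, 10}  B4 = {2, 4, 9, 10}  B5 = {2, 4, 8, 9}  B6 = {2, 4, 8, 11}  B7 = {4, 6, 8, 11}  B8 = {6, 7, 8, 11}  B9 = {3, 6, 7, 11}
Tree: B1–B2, B2–B3, B3–B4, B4–B5, B5–B6, B6–B7, B7–B8, B8–B9

The largest bag has 4 vertices, giving width 3; this decomposition certifies tw(G) ≤ 3. For the lower bound: the 4 vertex sets {0,1,5}, {10}, {9}, {2,4,8,11} are disjoint, each induces a connected subgraph, and every pair is joined by at least one edge of G. Contracting each set to a single vertex therefore yields K_{4} as a minor, and since treewidth is minor-monotone, tw(G) ≥ tw(K_{4}) = 3. Combining the bounds, tw(G) = 3.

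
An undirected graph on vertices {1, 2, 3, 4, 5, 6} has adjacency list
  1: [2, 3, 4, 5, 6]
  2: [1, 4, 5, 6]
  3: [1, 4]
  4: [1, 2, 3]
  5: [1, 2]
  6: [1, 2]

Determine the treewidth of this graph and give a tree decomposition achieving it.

Treewidth 2.
One optimal decomposition is:
Bags: B1 = {1, 2, 6}  B2 = {1, 2, 5}  B3 = {1, 2, 4}  B4 = {1, 3, 4}
Tree: B1–B2, B2–B3, B3–B4

The largest bag has 3 vertices, giving width 2; this decomposition certifies tw(G) ≤ 2. Conversely, {1, 2, 4} is a clique of size 3, and the vertices of any clique must share a bag in every tree decomposition; so some bag has ≥ 3 vertices and tw(G) ≥ 2. The upper and lower bounds meet at 2, so that is the treewidth.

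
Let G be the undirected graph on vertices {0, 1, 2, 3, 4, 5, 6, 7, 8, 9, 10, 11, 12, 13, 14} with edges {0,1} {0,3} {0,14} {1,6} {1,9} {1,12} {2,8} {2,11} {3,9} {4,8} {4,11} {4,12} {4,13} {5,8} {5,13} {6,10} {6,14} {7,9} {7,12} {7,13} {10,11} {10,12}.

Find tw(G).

A width-3 tree decomposition is:
Bags: B1 = {2, 5, 8, 13}  B2 = {2, 4, 8, 13}  B3 = {2, 4, 11, 13}  B4 = {4, 7, 11, 13}  B5 = {4, 7, 11, 12}  B6 = {7, 10, 11, 12}  B7 = {7, 9, 10, 12}  B8 = {1, 9, 10, 12}  B9 = {1, 6, 9, 10}  B10 = {1, 3, 6, 9}  B11 = {0, 1, 3, 6}  B12 = {0, 3, 6, 14}
Tree: B1–B2, B2–B3, B3–B4, B4–B5, B5–B6, B6–B7, B7–B8, B8–B9, B9–B10, B10–B11, B11–B12
The largest bag has 4 vertices, giving width 3; this decomposition certifies tw(G) ≤ 3. For the lower bound: the 4 vertex sets {2,5,8}, {13}, {4}, {7,10,11,12} are disjoint, each induces a connected subgraph, and every pair is joined by at least one edge of G. Contracting each set to a single vertex therefore yields K_{4} as a minor, and since treewidth is minor-monotone, tw(G) ≥ tw(K_{4}) = 3. Hence tw(G) = 3 exactly.

3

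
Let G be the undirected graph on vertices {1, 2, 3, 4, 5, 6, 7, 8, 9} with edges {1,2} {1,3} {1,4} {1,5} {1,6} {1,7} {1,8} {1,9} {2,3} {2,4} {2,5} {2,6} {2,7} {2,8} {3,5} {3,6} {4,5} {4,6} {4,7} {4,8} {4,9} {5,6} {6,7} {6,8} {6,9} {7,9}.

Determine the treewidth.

A width-4 tree decomposition is:
Bags: B1 = {1, 2, 4, 6, 7}  B2 = {1, 4, 6, 7, 9}  B3 = {1, 2, 4, 5, 6}  B4 = {1, 2, 4, 6, 8}  B5 = {1, 2, 3, 5, 6}
Tree: B1–B2, B1–B3, B1–B4, B3–B5
Every bag has size at most 5, so the width is 5 − 1 = 4 and tw(G) ≤ 4. For the lower bound, the 5 vertices {1, 4, 6, 7, 9} are pairwise adjacent, and any tree decomposition puts a clique entirely inside one bag — forcing width ≥ 4. Hence tw(G) = 4 exactly.

4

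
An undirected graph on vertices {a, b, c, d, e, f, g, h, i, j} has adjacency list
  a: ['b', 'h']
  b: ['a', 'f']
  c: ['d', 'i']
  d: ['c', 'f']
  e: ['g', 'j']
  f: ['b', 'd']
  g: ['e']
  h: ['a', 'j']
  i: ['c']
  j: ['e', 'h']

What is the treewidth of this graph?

A width-1 tree decomposition is:
Bags: B1 = {c, i}  B2 = {c, d}  B3 = {d, f}  B4 = {b, f}  B5 = {a, b}  B6 = {a, h}  B7 = {h, j}  B8 = {e, j}  B9 = {e, g}
Tree: B1–B2, B2–B3, B3–B4, B4–B5, B5–B6, B6–B7, B7–B8, B8–B9
Every bag has size at most 2, so the width is 2 − 1 = 1 and tw(G) ≤ 1. Since G has at least one edge (e.g. i–c), it is not an edgeless graph, so tw(G) ≥ 1. Therefore the treewidth is 1.

1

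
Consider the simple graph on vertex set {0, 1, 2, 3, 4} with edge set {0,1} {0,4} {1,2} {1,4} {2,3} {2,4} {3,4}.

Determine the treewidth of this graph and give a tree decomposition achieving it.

Treewidth 2.
One optimal decomposition is:
Bags: B1 = {2, 3, 4}  B2 = {1, 2, 4}  B3 = {0, 1, 4}
Tree: B1–B2, B2–B3

Every bag has size at most 3, so the width is 3 − 1 = 2 and tw(G) ≤ 2. For the lower bound, the 3 vertices {0, 1, 4} are pairwise adjacent, and any tree decomposition puts a clique entirely inside one bag — forcing width ≥ 2. Combining the bounds, tw(G) = 2.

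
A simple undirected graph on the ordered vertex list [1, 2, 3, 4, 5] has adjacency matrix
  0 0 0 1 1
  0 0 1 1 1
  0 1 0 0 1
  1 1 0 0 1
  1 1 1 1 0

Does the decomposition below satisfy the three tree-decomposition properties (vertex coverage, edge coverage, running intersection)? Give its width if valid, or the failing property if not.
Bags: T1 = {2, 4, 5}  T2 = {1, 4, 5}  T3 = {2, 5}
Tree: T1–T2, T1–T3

A tree decomposition must satisfy three properties: every vertex lies in some bag; for every edge, both endpoints lie together in some bag; and for every vertex, the bags containing it form a connected subtree. Here vertex 3 appears in no bag, so the decomposition is invalid.

No — vertex 3 appears in no bag.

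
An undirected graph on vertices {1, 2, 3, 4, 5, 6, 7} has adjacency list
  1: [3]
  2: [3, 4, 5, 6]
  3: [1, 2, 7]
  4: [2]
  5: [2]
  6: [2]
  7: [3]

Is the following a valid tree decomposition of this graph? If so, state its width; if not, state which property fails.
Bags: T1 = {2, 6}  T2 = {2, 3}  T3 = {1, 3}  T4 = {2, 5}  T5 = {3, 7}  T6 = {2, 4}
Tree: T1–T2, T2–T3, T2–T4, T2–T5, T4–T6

Every vertex of G appears in some bag (union = {1, 2, 3, 4, 5, 6, 7}); every edge is covered by a bag; and for each vertex v the set of bags containing v is connected in the bag tree. The decomposition is therefore valid. The largest bag has 2 vertices, so the width is 1.

Yes; width 1.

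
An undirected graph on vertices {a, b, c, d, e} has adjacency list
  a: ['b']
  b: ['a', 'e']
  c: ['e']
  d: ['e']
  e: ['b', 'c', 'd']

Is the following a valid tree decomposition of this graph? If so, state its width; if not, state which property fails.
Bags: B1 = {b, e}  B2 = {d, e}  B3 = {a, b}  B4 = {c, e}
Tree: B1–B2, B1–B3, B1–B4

Yes; width 1.

Checking the three conditions: (i) the bags cover all of {a, b, c, d, e}; (ii) for each edge, some bag contains both endpoints; (iii) the bags containing any fixed vertex form a subtree. All hold, so the decomposition is valid with width 2 − 1 = 1.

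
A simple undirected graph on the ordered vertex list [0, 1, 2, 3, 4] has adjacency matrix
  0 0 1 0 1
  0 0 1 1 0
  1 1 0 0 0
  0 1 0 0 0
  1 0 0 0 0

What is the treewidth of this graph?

A width-1 tree decomposition is:
Bags: B1 = {0, 4}  B2 = {0, 2}  B3 = {1, 2}  B4 = {1, 3}
Tree: B1–B2, B2–B3, B3–B4
Each bag holds 2 vertices, so the decomposition has width 1, which upper-bounds the treewidth. Since G has at least one edge (e.g. 4–0), it is not an edgeless graph, so tw(G) ≥ 1. Combining the bounds, tw(G) = 1.

1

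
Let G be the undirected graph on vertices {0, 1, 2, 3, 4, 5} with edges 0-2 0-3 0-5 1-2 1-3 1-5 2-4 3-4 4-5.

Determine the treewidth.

A width-3 tree decomposition is:
Bags: B1 = {2, 3, 4, 5}  B2 = {1, 2, 3, 5}  B3 = {0, 2, 3, 5}
Tree: B1–B2, B2–B3
Every bag has size at most 4, so the width is 4 − 1 = 3 and tw(G) ≤ 3. For the lower bound: the 4 vertex sets {2,4}, {1,3}, {5}, {0} are disjoint, each induces a connected subgraph, and every pair is joined by at least one edge of G. Contracting each set to a single vertex therefore yields K_{4} as a minor, and since treewidth is minor-monotone, tw(G) ≥ tw(K_{4}) = 3. The upper and lower bounds meet at 3, so that is the treewidth.

3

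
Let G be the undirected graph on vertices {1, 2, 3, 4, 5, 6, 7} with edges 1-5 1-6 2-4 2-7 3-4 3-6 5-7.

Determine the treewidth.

2

A width-2 tree decomposition is:
Bags: B1 = {3, 4, 6}  B2 = {1, 4, 6}  B3 = {1, 4, 5}  B4 = {4, 5, 7}  B5 = {2, 4, 7}
Tree: B1–B2, B2–B3, B3–B4, B4–B5
Every bag has size at most 3, so the width is 3 − 1 = 2 and tw(G) ≤ 2. The edges 4–3–6–1–5–7–2–4 form a cycle, so G is not a tree and its treewidth is at least 2. The upper and lower bounds meet at 2, so that is the treewidth.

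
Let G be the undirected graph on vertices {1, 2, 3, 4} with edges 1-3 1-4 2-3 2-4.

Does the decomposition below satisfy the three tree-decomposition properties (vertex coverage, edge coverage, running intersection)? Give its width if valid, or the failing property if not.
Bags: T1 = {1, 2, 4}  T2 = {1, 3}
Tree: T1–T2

A tree decomposition must satisfy three properties: every vertex lies in some bag; for every edge, both endpoints lie together in some bag; and for every vertex, the bags containing it form a connected subtree. Here edge (2,3) lies in no bag, so the decomposition is invalid.

No — edge (2,3) lies in no bag.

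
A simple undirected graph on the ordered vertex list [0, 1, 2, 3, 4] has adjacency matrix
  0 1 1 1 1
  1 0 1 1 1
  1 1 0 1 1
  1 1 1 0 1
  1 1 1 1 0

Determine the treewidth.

A width-4 tree decomposition is:
Bags: B1 = {0, 1, 2, 3, 4}
Tree: (single bag)
With just one bag of size 5, the width is 5 − 1 = 4, so tw(G) ≤ 4. For the lower bound, the 5 vertices {0, 1, 2, 3, 4} are pairwise adjacent, and any tree decomposition puts a clique entirely inside one bag — forcing width ≥ 4. Therefore the treewidth is 4.

4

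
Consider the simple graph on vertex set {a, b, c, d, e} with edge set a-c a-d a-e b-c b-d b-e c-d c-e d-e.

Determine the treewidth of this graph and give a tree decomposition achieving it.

The largest bag has 4 vertices, giving width 3; this decomposition certifies tw(G) ≤ 3. On the other hand G contains the 4-clique {a, c, d, e}. A clique must lie in a single bag of any decomposition, so no decomposition can have width below 3. Hence tw(G) = 3 exactly.

Treewidth 3.
One such decomposition:
Bags: B1 = {a, c, d, e}  B2 = {b, c, d, e}
Tree: B1–B2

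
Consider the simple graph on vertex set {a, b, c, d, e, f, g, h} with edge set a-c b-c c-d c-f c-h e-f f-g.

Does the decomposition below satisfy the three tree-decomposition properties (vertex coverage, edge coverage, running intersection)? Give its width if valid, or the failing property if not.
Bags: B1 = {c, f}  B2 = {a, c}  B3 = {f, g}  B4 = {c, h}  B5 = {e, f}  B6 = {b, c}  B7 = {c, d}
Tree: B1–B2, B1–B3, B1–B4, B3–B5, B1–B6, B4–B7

Yes; width 1.

Checking the three conditions: (i) the bags cover all of {a, b, c, d, e, f, g, h}; (ii) for each edge, some bag contains both endpoints; (iii) the bags containing any fixed vertex form a subtree. All hold, so the decomposition is valid with width 2 − 1 = 1.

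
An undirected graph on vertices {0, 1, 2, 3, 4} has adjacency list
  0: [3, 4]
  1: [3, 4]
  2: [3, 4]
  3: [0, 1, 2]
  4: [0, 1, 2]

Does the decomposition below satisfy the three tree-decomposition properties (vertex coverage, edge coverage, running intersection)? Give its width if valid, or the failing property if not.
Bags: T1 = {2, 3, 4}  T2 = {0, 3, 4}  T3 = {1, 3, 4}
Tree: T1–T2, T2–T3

Every vertex of G appears in some bag (union = {0, 1, 2, 3, 4}); every edge is covered by a bag; and for each vertex v the set of bags containing v is connected in the bag tree. The decomposition is therefore valid. The largest bag has 3 vertices, so the width is 2.

Yes; width 2.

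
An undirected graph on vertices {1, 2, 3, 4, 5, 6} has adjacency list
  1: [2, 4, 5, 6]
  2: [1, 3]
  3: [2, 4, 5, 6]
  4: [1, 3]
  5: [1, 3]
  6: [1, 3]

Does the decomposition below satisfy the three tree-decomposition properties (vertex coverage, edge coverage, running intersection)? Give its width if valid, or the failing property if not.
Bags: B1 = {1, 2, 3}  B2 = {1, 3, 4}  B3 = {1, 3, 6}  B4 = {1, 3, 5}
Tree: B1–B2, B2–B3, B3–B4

Every vertex of G appears in some bag (union = {1, 2, 3, 4, 5, 6}); every edge is covered by a bag; and for each vertex v the set of bags containing v is connected in the bag tree. The decomposition is therefore valid. The largest bag has 3 vertices, so the width is 2.

Yes; width 2.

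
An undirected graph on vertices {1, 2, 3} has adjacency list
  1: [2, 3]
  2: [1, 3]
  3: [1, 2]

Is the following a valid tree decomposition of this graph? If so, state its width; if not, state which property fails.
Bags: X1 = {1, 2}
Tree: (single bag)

A tree decomposition must satisfy three properties: every vertex lies in some bag; for every edge, both endpoints lie together in some bag; and for every vertex, the bags containing it form a connected subtree. Here vertex 3 appears in no bag, so the decomposition is invalid.

No — vertex 3 appears in no bag.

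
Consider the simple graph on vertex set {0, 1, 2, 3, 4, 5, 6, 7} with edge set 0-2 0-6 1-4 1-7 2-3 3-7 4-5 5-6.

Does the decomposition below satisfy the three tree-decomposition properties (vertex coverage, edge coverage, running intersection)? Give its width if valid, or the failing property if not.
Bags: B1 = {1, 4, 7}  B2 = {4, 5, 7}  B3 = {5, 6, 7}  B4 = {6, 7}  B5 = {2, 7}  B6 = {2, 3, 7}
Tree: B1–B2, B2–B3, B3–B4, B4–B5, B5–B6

A tree decomposition must satisfy three properties: every vertex lies in some bag; for every edge, both endpoints lie together in some bag; and for every vertex, the bags containing it form a connected subtree. Here vertex 0 appears in no bag, so the decomposition is invalid.

No — vertex 0 appears in no bag.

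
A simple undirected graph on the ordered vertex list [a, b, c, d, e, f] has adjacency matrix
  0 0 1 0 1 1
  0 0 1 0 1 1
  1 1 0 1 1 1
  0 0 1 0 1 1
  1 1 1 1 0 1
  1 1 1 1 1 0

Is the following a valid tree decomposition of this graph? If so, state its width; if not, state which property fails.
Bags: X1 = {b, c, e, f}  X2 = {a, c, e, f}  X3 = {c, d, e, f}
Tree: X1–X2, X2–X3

Vertex coverage: the bags together contain {a, b, c, d, e, f}, the full vertex set. Edge coverage: each edge of G has both endpoints in at least one bag. Running intersection: for every vertex, the bags containing it form a connected subtree. All three properties hold, so this is a valid tree decomposition of width max|bag| − 1 = 3, and hence tw(G) ≤ 3.

Yes; width 3.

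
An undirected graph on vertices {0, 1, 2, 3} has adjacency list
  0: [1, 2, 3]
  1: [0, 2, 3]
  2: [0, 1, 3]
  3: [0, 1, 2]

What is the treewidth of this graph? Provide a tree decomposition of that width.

A single bag containing all 4 vertices is trivially a valid decomposition of width 3. On the other hand G contains the 4-clique {0, 1, 2, 3}. A clique must lie in a single bag of any decomposition, so no decomposition can have width below 3. The upper and lower bounds meet at 3, so that is the treewidth.

Treewidth 3.
One optimal decomposition is:
Bags: B1 = {0, 1, 2, 3}
Tree: (single bag)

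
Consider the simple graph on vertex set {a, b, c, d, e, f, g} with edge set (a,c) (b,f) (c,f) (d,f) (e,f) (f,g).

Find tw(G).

A width-1 tree decomposition is:
Bags: B1 = {e, f}  B2 = {d, f}  B3 = {c, f}  B4 = {f, g}  B5 = {b, f}  B6 = {a, c}
Tree: B1–B2, B1–B3, B3–B4, B3–B5, B3–B6
Every bag has size at most 2, so the width is 2 − 1 = 1 and tw(G) ≤ 1. Any graph with an edge has treewidth ≥ 1, and G has the edge e–f. Therefore the treewidth is 1.

1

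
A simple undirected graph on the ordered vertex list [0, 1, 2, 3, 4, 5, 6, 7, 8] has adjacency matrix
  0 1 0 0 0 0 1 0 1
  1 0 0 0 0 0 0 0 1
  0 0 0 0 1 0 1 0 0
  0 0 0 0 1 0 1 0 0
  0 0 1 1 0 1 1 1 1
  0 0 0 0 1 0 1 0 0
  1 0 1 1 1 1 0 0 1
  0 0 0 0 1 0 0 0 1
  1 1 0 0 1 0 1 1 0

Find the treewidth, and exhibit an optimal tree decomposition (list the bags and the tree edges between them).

Treewidth 2.
Bags: B1 = {4, 6, 8}  B2 = {4, 7, 8}  B3 = {3, 4, 6}  B4 = {0, 6, 8}  B5 = {0, 1, 8}  B6 = {4, 5, 6}  B7 = {2, 4, 6}
Tree: B1–B2, B1–B3, B1–B4, B4–B5, B3–B6, B1–B7

Every bag has size at most 3, so the width is 3 − 1 = 2 and tw(G) ≤ 2. For the lower bound, the 3 vertices {0, 1, 8} are pairwise adjacent, and any tree decomposition puts a clique entirely inside one bag — forcing width ≥ 2. Hence tw(G) = 2 exactly.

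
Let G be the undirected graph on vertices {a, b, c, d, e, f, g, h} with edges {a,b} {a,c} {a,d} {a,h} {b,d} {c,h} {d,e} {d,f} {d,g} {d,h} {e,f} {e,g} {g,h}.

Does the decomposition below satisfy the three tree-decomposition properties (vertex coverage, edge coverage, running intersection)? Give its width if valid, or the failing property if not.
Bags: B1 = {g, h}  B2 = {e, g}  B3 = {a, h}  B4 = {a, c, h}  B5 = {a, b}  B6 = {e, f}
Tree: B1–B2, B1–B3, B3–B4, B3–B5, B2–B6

No — vertex d appears in no bag.

A tree decomposition must satisfy three properties: every vertex lies in some bag; for every edge, both endpoints lie together in some bag; and for every vertex, the bags containing it form a connected subtree. Here vertex d appears in no bag, so the decomposition is invalid.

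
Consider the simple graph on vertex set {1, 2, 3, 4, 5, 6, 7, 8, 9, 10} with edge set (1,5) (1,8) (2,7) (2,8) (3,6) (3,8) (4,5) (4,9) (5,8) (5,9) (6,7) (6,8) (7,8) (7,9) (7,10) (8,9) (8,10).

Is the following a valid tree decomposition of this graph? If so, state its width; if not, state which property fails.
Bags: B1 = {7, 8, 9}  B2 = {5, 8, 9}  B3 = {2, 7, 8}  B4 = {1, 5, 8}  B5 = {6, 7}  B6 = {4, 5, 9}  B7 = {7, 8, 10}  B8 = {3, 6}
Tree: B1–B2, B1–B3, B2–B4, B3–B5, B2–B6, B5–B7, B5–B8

A tree decomposition must satisfy three properties: every vertex lies in some bag; for every edge, both endpoints lie together in some bag; and for every vertex, the bags containing it form a connected subtree. Here edge (8,6) lies in no bag, so the decomposition is invalid.

No — edge (8,6) lies in no bag.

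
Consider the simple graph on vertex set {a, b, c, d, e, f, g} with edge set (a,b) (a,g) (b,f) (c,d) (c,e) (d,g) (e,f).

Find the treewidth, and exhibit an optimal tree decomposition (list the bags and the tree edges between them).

Every bag has size at most 3, so the width is 3 − 1 = 2 and tw(G) ≤ 2. Since d–c–e–f–b–a–g–d is a cycle in G, G is not acyclic. Forests are exactly the graphs of treewidth ≤ 1, so tw(G) ≥ 2. The upper and lower bounds meet at 2, so that is the treewidth.

Treewidth 2.
One such decomposition:
Bags: B1 = {c, d, e}  B2 = {d, e, f}  B3 = {b, d, f}  B4 = {a, b, d}  B5 = {a, d, g}
Tree: B1–B2, B2–B3, B3–B4, B4–B5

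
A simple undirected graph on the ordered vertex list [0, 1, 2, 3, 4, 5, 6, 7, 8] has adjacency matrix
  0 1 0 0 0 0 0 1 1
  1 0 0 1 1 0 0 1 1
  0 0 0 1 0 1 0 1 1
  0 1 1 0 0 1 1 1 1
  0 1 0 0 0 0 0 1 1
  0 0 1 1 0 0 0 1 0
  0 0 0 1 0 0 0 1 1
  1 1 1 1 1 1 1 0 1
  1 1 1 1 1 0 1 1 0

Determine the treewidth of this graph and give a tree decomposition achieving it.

Every bag has size at most 4, so the width is 4 − 1 = 3 and tw(G) ≤ 3. For the lower bound, the 4 vertices {0, 1, 7, 8} are pairwise adjacent, and any tree decomposition puts a clique entirely inside one bag — forcing width ≥ 3. Combining the bounds, tw(G) = 3.

Treewidth 3.
Bags: B1 = {1, 3, 7, 8}  B2 = {0, 1, 7, 8}  B3 = {3, 6, 7, 8}  B4 = {1, 4, 7, 8}  B5 = {2, 3, 7, 8}  B6 = {2, 3, 5, 7}
Tree: B1–B2, B1–B3, B1–B4, B1–B5, B5–B6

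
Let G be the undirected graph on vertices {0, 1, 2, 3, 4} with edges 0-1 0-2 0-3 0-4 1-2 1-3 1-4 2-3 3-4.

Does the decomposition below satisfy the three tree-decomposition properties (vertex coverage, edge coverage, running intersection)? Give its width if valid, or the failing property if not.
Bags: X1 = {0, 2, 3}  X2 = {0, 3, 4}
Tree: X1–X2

A tree decomposition must satisfy three properties: every vertex lies in some bag; for every edge, both endpoints lie together in some bag; and for every vertex, the bags containing it form a connected subtree. Here vertex 1 appears in no bag, so the decomposition is invalid.

No — vertex 1 appears in no bag.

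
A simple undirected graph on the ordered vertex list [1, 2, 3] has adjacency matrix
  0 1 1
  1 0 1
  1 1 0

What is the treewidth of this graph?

2

A width-2 tree decomposition is:
Bags: B1 = {1, 2, 3}
Tree: (single bag)
With just one bag of size 3, the width is 3 − 1 = 2, so tw(G) ≤ 2. On the other hand G contains the 3-clique {1, 2, 3}. A clique must lie in a single bag of any decomposition, so no decomposition can have width below 2. The upper and lower bounds meet at 2, so that is the treewidth.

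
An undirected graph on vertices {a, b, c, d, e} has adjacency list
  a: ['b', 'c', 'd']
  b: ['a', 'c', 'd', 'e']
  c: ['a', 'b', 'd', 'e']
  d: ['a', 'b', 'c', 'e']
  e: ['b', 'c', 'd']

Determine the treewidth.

3

A width-3 tree decomposition is:
Bags: B1 = {a, b, c, d}  B2 = {b, c, d, e}
Tree: B1–B2
Every bag has size at most 4, so the width is 4 − 1 = 3 and tw(G) ≤ 3. For the lower bound, the 4 vertices {b, c, d, e} are pairwise adjacent, and any tree decomposition puts a clique entirely inside one bag — forcing width ≥ 3. The upper and lower bounds meet at 3, so that is the treewidth.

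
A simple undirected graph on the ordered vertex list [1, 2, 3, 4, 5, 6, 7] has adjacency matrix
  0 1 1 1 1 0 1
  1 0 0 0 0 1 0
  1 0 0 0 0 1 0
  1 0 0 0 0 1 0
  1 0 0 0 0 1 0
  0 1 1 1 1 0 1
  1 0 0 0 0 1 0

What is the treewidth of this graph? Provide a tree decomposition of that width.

Treewidth 2.
One optimal decomposition is:
Bags: B1 = {1, 3, 6}  B2 = {1, 6, 7}  B3 = {1, 4, 6}  B4 = {1, 5, 6}  B5 = {1, 2, 6}
Tree: B1–B2, B2–B3, B3–B4, B4–B5

Each bag holds 3 vertices, so the decomposition has width 2, which upper-bounds the treewidth. The edges 1–3–6–7–1 form a cycle, so G is not a tree and its treewidth is at least 2. Hence tw(G) = 2 exactly.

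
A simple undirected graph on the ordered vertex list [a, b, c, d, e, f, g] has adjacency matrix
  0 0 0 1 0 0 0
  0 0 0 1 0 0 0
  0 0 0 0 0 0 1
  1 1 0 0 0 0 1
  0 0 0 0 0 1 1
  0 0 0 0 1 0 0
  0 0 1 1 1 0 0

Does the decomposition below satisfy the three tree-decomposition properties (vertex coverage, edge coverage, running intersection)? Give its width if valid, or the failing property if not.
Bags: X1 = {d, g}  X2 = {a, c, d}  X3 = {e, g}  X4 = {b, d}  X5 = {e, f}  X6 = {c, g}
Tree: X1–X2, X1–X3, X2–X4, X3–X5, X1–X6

No — bags containing vertex c are not connected in the tree.

A tree decomposition must satisfy three properties: every vertex lies in some bag; for every edge, both endpoints lie together in some bag; and for every vertex, the bags containing it form a connected subtree. Here bags containing vertex c are not connected in the tree, so the decomposition is invalid.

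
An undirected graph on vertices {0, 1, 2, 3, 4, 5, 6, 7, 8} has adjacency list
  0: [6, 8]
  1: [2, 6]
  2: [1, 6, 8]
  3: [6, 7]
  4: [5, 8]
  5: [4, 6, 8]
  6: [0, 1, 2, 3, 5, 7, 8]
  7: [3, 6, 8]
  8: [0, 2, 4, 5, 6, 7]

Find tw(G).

2

A width-2 tree decomposition is:
Bags: B1 = {5, 6, 8}  B2 = {6, 7, 8}  B3 = {2, 6, 8}  B4 = {4, 5, 8}  B5 = {0, 6, 8}  B6 = {1, 2, 6}  B7 = {3, 6, 7}
Tree: B1–B2, B2–B3, B1–B4, B2–B5, B3–B6, B2–B7
Every bag has size at most 3, so the width is 3 − 1 = 2 and tw(G) ≤ 2. On the other hand G contains the 3-clique {4, 5, 8}. A clique must lie in a single bag of any decomposition, so no decomposition can have width below 2. Combining the bounds, tw(G) = 2.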